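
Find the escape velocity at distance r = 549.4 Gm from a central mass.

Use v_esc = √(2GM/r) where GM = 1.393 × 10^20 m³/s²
r = 549.4 Gm = 5.494 × 10^11 m
GM = 1.393 × 10^20 m³/s²
2GM/r = 2 × (1.393 × 10^20) / (5.494 × 10^11) = 5.07099 × 10^8 m²/s²
v_esc = √(2GM/r) = 22518.9 m/s ≈ 22.52 km/s

Final answer: 22.52 km/s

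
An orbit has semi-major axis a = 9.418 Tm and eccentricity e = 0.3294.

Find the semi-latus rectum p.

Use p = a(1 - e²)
a = 9.418 Tm = 9.418 × 10^12 m
e = 0.3294,  e² = 0.108504,  1 − e² = 0.891496
p = a(1 − e²) = 9.418 × 10^12 m × 0.891496 = 8.39611 × 10^12 m ≈ 8.396 Tm

Final answer: p = 8.396 Tm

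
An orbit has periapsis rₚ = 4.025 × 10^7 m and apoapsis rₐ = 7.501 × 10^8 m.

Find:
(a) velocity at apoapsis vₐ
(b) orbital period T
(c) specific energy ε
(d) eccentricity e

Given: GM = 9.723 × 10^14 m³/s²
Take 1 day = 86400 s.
rₚ = 4.025 × 10^7 m
rₐ = 7.501 × 10^8 m
GM = 9.723 × 10^14 m³/s²
a = (rₚ + rₐ)/2 = 3.95175 × 10^8 m
e = (rₐ − rₚ)/(rₐ + rₚ) = (7.0985 × 10^8) / (7.9035 × 10^8) = 0.898146
(a) vₐ² = GM (2/rₐ − 1/a) = 9.723 × 10^14 × (2.66631 × 10^-9 − 2.53052 × 10^-9) = 132025 m²/s²;  vₐ = 363.353 m/s ≈ 363.4 m/s
(b) a³ = 6.17118 × 10^25 m³;  T = 2π √(a³/GM) = 2π × 251932 s = 1.58294 × 10^6 s ≈ 18.32 days
(c) 2a = 7.9035 × 10^8 m;  ε = −GM/(2a) = -1.23021 × 10^6 J/kg ≈ -1.23 MJ/kg
(d) e = 0.898146 ≈ 0.8981

Final answer:
(a) velocity at apoapsis vₐ = 363.4 m/s
(b) orbital period T = 18.32 days
(c) specific energy ε = -1.23 MJ/kg
(d) eccentricity e = 0.8981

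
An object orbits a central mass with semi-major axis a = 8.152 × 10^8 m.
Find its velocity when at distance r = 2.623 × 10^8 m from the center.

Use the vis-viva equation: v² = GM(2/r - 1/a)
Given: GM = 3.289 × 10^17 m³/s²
a = 8.152 × 10^8 m
r = 2.623 × 10^8 m
GM = 3.289 × 10^17 m³/s²
2/r − 1/a = 7.62486 × 10^-9 − 1.22669 × 10^-9 = 6.39816 × 10^-9 m⁻¹
v² = GM (2/r − 1/a) = 2.10436 × 10^9 m²/s²
v = 45873.3 m/s ≈ 45.87 km/s

Final answer: 45.87 km/s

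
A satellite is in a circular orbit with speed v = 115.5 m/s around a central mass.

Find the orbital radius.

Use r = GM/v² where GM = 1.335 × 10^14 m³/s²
v = 115.5 m/s
GM = 1.335 × 10^14 m³/s²
v² = 13340.2 m²/s²
r = GM/v² = (1.335 × 10^14) / 13340.2 = 1.00073 × 10^10 m ≈ 10.01 Gm

Final answer: 10.01 Gm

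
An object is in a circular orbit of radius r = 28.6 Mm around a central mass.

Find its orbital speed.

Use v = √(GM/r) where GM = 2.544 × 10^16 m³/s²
r = 28.6 Mm = 2.86 × 10^7 m
GM = 2.544 × 10^16 m³/s²
GM/r = (2.544 × 10^16) / (2.86 × 10^7) = 8.8951 × 10^8 m²/s²
v = √(GM/r) = 29824.7 m/s ≈ 29.82 km/s

Final answer: 29.82 km/s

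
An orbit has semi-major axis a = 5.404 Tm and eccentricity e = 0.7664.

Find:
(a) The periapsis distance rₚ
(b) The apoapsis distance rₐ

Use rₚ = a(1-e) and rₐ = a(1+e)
a = 5.404 Tm = 5.404 × 10^12 m
e = 0.7664:  1 − e = 0.2336,  1 + e = 1.7664
(a) rₚ = a(1 − e) = 5.404 × 10^12 m × 0.2336 = 1.26237 × 10^12 m ≈ 1.262 Tm
(b) rₐ = a(1 + e) = 5.404 × 10^12 m × 1.7664 = 9.54563 × 10^12 m ≈ 9.546 Tm

Final answer:
(a) rₚ = 1.262 Tm
(b) rₐ = 9.546 Tm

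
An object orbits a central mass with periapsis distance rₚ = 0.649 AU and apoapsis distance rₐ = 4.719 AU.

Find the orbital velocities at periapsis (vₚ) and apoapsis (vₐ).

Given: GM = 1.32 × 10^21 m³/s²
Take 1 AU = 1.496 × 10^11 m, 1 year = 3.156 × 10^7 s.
rₚ = 0.649 AU = 9.70904 × 10^10 m
rₐ = 4.719 AU = 7.05962 × 10^11 m
GM = 1.32 × 10^21 m³/s²
a = (rₚ + rₐ)/2 = 4.01526 × 10^11 m
Vis-viva: v² = GM (2/r − 1/a)
vₚ² = 1.32 × 10^21 × (2.05994 × 10^-11 − 2.4905 × 10^-12) = 2.39037 × 10^10 m²/s²
vₚ = 154608 m/s ≈ 32.62 AU/year
vₐ² = 1.32 × 10^21 × (2.83301 × 10^-12 − 2.4905 × 10^-12) = 4.52121 × 10^8 m²/s²
vₐ = 21263.1 m/s ≈ 4.486 AU/year

Final answer: vₚ = 32.62 AU/year, vₐ = 4.486 AU/year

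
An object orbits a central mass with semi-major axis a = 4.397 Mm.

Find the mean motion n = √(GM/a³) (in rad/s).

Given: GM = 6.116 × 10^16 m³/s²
a = 4.397 Mm = 4.397 × 10^6 m
GM = 6.116 × 10^16 m³/s²
a³ = 8.50099 × 10^19 m³
GM/a³ = (6.116 × 10^16) / (8.50099 × 10^19) = 0.000719446 s⁻²
n = √(GM/a³) = 0.0268225 rad/s ≈ 0.02682 rad/s

Final answer: n = 0.02682 rad/s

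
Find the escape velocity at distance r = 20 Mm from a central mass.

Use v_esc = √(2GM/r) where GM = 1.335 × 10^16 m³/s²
r = 20 Mm = 2 × 10^7 m
GM = 1.335 × 10^16 m³/s²
2GM/r = 2 × (1.335 × 10^16) / (2 × 10^7) = 1.335 × 10^9 m²/s²
v_esc = √(2GM/r) = 36537.7 m/s ≈ 36.54 km/s

Final answer: 36.54 km/s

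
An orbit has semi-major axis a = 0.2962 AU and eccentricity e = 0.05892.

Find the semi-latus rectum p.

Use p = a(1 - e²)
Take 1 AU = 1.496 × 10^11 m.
a = 0.2962 AU = 4.43115 × 10^10 m
e = 0.05892,  e² = 0.00347157,  1 − e² = 0.996528
p = a(1 − e²) = 4.43115 × 10^10 m × 0.996528 = 4.41577 × 10^10 m ≈ 0.2952 AU

Final answer: p = 0.2952 AU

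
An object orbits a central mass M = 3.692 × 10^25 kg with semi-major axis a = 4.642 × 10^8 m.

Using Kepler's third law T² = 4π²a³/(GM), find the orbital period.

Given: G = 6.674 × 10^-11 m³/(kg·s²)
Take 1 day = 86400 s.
M = 3.692 × 10^25 kg
GM = G × M = 6.674 × 10^-11 × 3.692 × 10^25 = 2.46404 × 10^15 m³/s²
a = 4.642 × 10^8 m
a³ = 1.00027 × 10^26 m³
T = 2π √(a³/GM) = 2π √((1.00027 × 10^26) / (2.46404 × 10^15)) = 2π × 201481 s
T = 1.26594 × 10^6 s ≈ 14.65 days

Final answer: 14.65 days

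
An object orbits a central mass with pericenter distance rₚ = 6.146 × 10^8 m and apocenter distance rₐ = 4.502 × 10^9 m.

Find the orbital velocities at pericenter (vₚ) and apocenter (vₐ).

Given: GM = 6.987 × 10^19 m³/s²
rₚ = 6.146 × 10^8 m
rₐ = 4.502 × 10^9 m
GM = 6.987 × 10^19 m³/s²
a = (rₚ + rₐ)/2 = 2.5583 × 10^9 m
Vis-viva: v² = GM (2/r − 1/a)
vₚ² = 6.987 × 10^19 × (3.25415 × 10^-9 − 3.90885 × 10^-10) = 2.00056 × 10^11 m²/s²
vₚ = 447277 m/s ≈ 447.3 km/s
vₐ² = 6.987 × 10^19 × (4.44247 × 10^-10 − 3.90885 × 10^-10) = 3.72843 × 10^9 m²/s²
vₐ = 61060.9 m/s ≈ 61.06 km/s

Final answer: vₚ = 447.3 km/s, vₐ = 61.06 km/s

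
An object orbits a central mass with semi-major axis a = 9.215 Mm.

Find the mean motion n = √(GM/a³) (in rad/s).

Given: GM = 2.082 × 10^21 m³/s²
a = 9.215 Mm = 9.215 × 10^6 m
GM = 2.082 × 10^21 m³/s²
a³ = 7.82503 × 10^20 m³
GM/a³ = (2.082 × 10^21) / (7.82503 × 10^20) = 2.66069 s⁻²
n = √(GM/a³) = 1.63116 rad/s ≈ 1.631 rad/s

Final answer: n = 1.631 rad/s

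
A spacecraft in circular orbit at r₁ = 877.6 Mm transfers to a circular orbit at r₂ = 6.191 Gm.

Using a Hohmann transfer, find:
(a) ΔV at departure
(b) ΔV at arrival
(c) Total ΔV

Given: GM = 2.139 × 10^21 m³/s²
r₁ = 877.6 Mm = 8.776 × 10^8 m
r₂ = 6.191 Gm = 6.191 × 10^9 m
GM = 2.139 × 10^21 m³/s²
Transfer ellipse: a_t = (r₁ + r₂)/2 = 3.5343 × 10^9 m
Circular speed at r₁: v₁ = √(GM/r₁) = 1.56119 × 10^6 m/s
Transfer speed at r₁ (periapsis): v₁ₜ = √(GM(2/r₁ − 1/a_t)) = 2.06626 × 10^6 m/s
(a) ΔV₁ = v₁ₜ − v₁ = 505069 m/s ≈ 505.1 km/s
Circular speed at r₂: v₂ = √(GM/r₂) = 587794 m/s
Transfer speed at r₂ (apoapsis): v₂ₜ = √(GM(2/r₂ − 1/a_t)) = 292901 m/s
(b) ΔV₂ = v₂ − v₂ₜ = 294892 m/s ≈ 294.9 km/s
(c) ΔV_total = ΔV₁ + ΔV₂ = 799961 m/s ≈ 800 km/s

Final answer:
(a) ΔV₁ = 505.1 km/s
(b) ΔV₂ = 294.9 km/s
(c) ΔV_total = 800 km/s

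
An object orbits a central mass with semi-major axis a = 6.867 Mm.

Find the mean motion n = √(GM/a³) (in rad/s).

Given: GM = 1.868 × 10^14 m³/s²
a = 6.867 Mm = 6.867 × 10^6 m
GM = 1.868 × 10^14 m³/s²
a³ = 3.23818 × 10^20 m³
GM/a³ = (1.868 × 10^14) / (3.23818 × 10^20) = 5.76867 × 10^-7 s⁻²
n = √(GM/a³) = 0.000759518 rad/s ≈ 0.0007595 rad/s

Final answer: n = 0.0007595 rad/s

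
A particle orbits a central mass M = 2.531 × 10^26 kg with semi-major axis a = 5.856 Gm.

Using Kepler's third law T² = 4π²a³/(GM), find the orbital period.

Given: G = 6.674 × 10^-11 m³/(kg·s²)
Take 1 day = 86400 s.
M = 2.531 × 10^26 kg
GM = G × M = 6.674 × 10^-11 × 2.531 × 10^26 = 1.68919 × 10^16 m³/s²
a = 5.856 Gm = 5.856 × 10^9 m
a³ = 2.00818 × 10^29 m³
T = 2π √(a³/GM) = 2π √((2.00818 × 10^29) / (1.68919 × 10^16)) = 2π × 3.44796 × 10^6 s
T = 2.16642 × 10^7 s ≈ 250.7 days

Final answer: 250.7 days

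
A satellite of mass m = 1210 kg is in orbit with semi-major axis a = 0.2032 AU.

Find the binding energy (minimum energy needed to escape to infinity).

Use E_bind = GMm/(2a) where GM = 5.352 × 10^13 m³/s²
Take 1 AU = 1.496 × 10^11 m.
a = 0.2032 AU = 3.03987 × 10^10 m
GM = 5.352 × 10^13 m³/s²
m = 1210 kg
GMm = 5.352 × 10^13 × 1210 = 6.47592 × 10^16 m³·kg/s²
2a = 6.07974 × 10^10 m
E_bind = GMm/(2a) = 1.06516 × 10^6 J ≈ 1.065 MJ

Final answer: 1.065 MJ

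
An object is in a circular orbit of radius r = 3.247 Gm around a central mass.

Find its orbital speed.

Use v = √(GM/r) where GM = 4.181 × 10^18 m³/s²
r = 3.247 Gm = 3.247 × 10^9 m
GM = 4.181 × 10^18 m³/s²
GM/r = (4.181 × 10^18) / (3.247 × 10^9) = 1.28765 × 10^9 m²/s²
v = √(GM/r) = 35883.8 m/s ≈ 35.88 km/s

Final answer: 35.88 km/s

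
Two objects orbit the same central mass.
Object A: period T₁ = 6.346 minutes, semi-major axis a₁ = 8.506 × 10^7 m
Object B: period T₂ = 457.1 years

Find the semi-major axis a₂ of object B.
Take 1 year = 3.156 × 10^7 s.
T₁ = 6.346 minutes = 380.76 s
T₂ = 457.1 years = 1.44261 × 10^10 s
a₁ = 8.506 × 10^7 m
Kepler's third law: (T₂/T₁)² = (a₂/a₁)³  ⇒  a₂ = a₁ (T₂/T₁)^(2/3)
T₂/T₁ = 3.78876 × 10^7
(T₂/T₁)^(2/3) = 112806
a₂ = 8.506 × 10^7 m × 112806 = 9.59526 × 10^12 m ≈ 9.595 × 10^12 m

Final answer: a₂ = 9.595 × 10^12 m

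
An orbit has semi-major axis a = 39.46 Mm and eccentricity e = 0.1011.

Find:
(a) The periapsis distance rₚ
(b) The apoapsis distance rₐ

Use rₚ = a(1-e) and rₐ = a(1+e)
a = 39.46 Mm = 3.946 × 10^7 m
e = 0.1011:  1 − e = 0.8989,  1 + e = 1.1011
(a) rₚ = a(1 − e) = 3.946 × 10^7 m × 0.8989 = 3.54706 × 10^7 m ≈ 35.47 Mm
(b) rₐ = a(1 + e) = 3.946 × 10^7 m × 1.1011 = 4.34494 × 10^7 m ≈ 43.45 Mm

Final answer:
(a) rₚ = 35.47 Mm
(b) rₐ = 43.45 Mm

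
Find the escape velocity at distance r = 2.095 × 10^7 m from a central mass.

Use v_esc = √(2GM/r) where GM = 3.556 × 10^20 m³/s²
r = 2.095 × 10^7 m
GM = 3.556 × 10^20 m³/s²
2GM/r = 2 × (3.556 × 10^20) / (2.095 × 10^7) = 3.39475 × 10^13 m²/s²
v_esc = √(2GM/r) = 5.82645 × 10^6 m/s ≈ 5826 km/s

Final answer: 5826 km/s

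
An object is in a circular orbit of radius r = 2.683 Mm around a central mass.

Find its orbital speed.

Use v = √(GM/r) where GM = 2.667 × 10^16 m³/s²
r = 2.683 Mm = 2.683 × 10^6 m
GM = 2.667 × 10^16 m³/s²
GM/r = (2.667 × 10^16) / (2.683 × 10^6) = 9.94037 × 10^9 m²/s²
v = √(GM/r) = 99701.4 m/s ≈ 99.7 km/s

Final answer: 99.7 km/s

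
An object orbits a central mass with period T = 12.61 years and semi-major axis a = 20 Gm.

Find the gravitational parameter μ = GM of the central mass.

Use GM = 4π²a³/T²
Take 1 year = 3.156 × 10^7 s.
T = 12.61 years = 3.97972 × 10^8 s
a = 20 Gm = 2 × 10^10 m
a³ = 8 × 10^30 m³
T² = 1.58381 × 10^17 s²
GM = 4π² × (8 × 10^30) / (1.58381 × 10^17) = 1.99409 × 10^15 m³/s²
GM ≈ 1.994 × 10^15 m³/s²

Final answer: GM = 1.994 × 10^15 m³/s²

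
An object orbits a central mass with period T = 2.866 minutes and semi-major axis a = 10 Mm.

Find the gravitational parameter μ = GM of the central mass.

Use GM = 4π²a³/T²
T = 2.866 minutes = 171.96 s
a = 10 Mm = 1 × 10^7 m
a³ = 1 × 10^21 m³
T² = 29570.2 s²
GM = 4π² × (1 × 10^21) / 29570.2 = 1.33507 × 10^18 m³/s²
GM ≈ 1.335 × 10^18 m³/s²

Final answer: GM = 1.335 × 10^18 m³/s²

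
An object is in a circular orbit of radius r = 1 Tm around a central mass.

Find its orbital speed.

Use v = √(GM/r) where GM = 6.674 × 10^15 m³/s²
r = 1 Tm = 1 × 10^12 m
GM = 6.674 × 10^15 m³/s²
GM/r = (6.674 × 10^15) / (1 × 10^12) = 6674 m²/s²
v = √(GM/r) = 81.6946 m/s ≈ 81.69 m/s

Final answer: 81.69 m/s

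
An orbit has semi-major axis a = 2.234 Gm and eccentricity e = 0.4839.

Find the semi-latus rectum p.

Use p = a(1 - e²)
a = 2.234 Gm = 2.234 × 10^9 m
e = 0.4839,  e² = 0.234159,  1 − e² = 0.765841
p = a(1 − e²) = 2.234 × 10^9 m × 0.765841 = 1.71089 × 10^9 m ≈ 1.711 Gm

Final answer: p = 1.711 Gm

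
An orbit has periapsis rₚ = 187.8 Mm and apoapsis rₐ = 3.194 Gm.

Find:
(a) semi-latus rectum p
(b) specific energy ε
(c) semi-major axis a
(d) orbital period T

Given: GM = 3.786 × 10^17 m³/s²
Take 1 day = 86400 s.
rₚ = 187.8 Mm = 1.878 × 10^8 m
rₐ = 3.194 Gm = 3.194 × 10^9 m
GM = 3.786 × 10^17 m³/s²
a = (rₚ + rₐ)/2 = 1.6909 × 10^9 m
e = (rₐ − rₚ)/(rₐ + rₚ) = (3.0062 × 10^9) / (3.3818 × 10^9) = 0.888935
(a) 1 − e² = 0.209795;  p = a(1 − e²) = 1.6909 × 10^9 × 0.209795 = 3.54742 × 10^8 m ≈ 354.7 Mm
(b) 2a = 3.3818 × 10^9 m;  ε = −GM/(2a) = -1.11952 × 10^8 J/kg ≈ -112 MJ/kg
(c) a = 1.6909 × 10^9 m ≈ 1.691 Gm
(d) a³ = 4.83452 × 10^27 m³;  T = 2π √(a³/GM) = 2π × 113002 s = 710013 s ≈ 8.218 days

Final answer:
(a) semi-latus rectum p = 354.7 Mm
(b) specific energy ε = -112 MJ/kg
(c) semi-major axis a = 1.691 Gm
(d) orbital period T = 8.218 days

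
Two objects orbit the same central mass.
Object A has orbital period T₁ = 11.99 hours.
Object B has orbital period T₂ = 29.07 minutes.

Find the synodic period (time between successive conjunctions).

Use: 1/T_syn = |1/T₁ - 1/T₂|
T₁ = 11.99 hours = 43164 s
T₂ = 29.07 minutes = 1744.2 s
1/T₁ = 2.31675 × 10^-5 s⁻¹
1/T₂ = 0.000573329 s⁻¹
|1/T₁ − 1/T₂| = 0.000550161 s⁻¹
T_syn = 1 / |1/T₁ − 1/T₂| = 1817.65 s ≈ 30.29 minutes

Final answer: T_syn = 30.29 minutes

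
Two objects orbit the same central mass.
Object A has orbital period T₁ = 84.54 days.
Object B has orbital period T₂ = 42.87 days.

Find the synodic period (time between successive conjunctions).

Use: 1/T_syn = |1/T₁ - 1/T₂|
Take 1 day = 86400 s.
T₁ = 84.54 days = 7.30426 × 10^6 s
T₂ = 42.87 days = 3.70397 × 10^6 s
1/T₁ = 1.36906 × 10^-7 s⁻¹
1/T₂ = 2.69981 × 10^-7 s⁻¹
|1/T₁ − 1/T₂| = 1.33074 × 10^-7 s⁻¹
T_syn = 1 / |1/T₁ − 1/T₂| = 7.5146 × 10^6 s ≈ 86.97 days

Final answer: T_syn = 86.97 days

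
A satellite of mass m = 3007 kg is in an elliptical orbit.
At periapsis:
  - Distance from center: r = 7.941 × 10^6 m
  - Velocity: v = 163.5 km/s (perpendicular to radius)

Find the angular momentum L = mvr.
r = 7.941 × 10^6 m
v = 163.5 km/s = 163500 m/s
vr = 163500 × 7.941 × 10^6 = 1.29835 × 10^12 m²/s
L = m × vr = 3007 × 1.29835 × 10^12 = 3.90415 × 10^15 kg·m²/s ≈ 3.904 × 10^15 kg·m²/s

Final answer: L = 3.904 × 10^15 kg·m²/s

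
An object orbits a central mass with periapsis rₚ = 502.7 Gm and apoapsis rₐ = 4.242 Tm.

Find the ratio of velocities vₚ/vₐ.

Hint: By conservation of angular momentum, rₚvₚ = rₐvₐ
rₚ = 502.7 Gm = 5.027 × 10^11 m
rₐ = 4.242 Tm = 4.242 × 10^12 m
rₚvₚ = rₐvₐ  ⇒  vₚ/vₐ = rₐ/rₚ
vₚ/vₐ = (4.242 × 10^12) / (5.027 × 10^11) = 8.43843

Final answer: vₚ/vₐ = 8.438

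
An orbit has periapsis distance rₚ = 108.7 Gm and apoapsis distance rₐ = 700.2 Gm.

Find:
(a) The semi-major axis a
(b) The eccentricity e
rₚ = 108.7 Gm = 1.087 × 10^11 m
rₐ = 700.2 Gm = 7.002 × 10^11 m
(a) a = (rₚ + rₐ)/2 = 4.0445 × 10^11 m ≈ 404.4 Gm
(b) e = (rₐ − rₚ)/(rₐ + rₚ) = (5.915 × 10^11) / (8.089 × 10^11) = 0.73124

Final answer:
(a) a = 404.4 Gm
(b) e = 0.7312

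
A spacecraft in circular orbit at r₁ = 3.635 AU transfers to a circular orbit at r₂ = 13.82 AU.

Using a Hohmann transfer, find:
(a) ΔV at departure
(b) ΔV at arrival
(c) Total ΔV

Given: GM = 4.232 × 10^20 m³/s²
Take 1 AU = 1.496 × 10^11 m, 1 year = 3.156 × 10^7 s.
r₁ = 3.635 AU = 5.43796 × 10^11 m
r₂ = 13.82 AU = 2.06747 × 10^12 m
GM = 4.232 × 10^20 m³/s²
Transfer ellipse: a_t = (r₁ + r₂)/2 = 1.30563 × 10^12 m
Circular speed at r₁: v₁ = √(GM/r₁) = 27896.8 m/s
Transfer speed at r₁ (periapsis): v₁ₜ = √(GM(2/r₁ − 1/a_t)) = 35104.6 m/s
(a) ΔV₁ = v₁ₜ − v₁ = 7207.76 m/s ≈ 1.521 AU/year
Circular speed at r₂: v₂ = √(GM/r₂) = 14307.1 m/s
Transfer speed at r₂ (apoapsis): v₂ₜ = √(GM(2/r₂ − 1/a_t)) = 9233.37 m/s
(b) ΔV₂ = v₂ − v₂ₜ = 5073.77 m/s ≈ 1.07 AU/year
(c) ΔV_total = ΔV₁ + ΔV₂ = 12281.5 m/s ≈ 2.591 AU/year

Final answer:
(a) ΔV₁ = 1.521 AU/year
(b) ΔV₂ = 1.07 AU/year
(c) ΔV_total = 2.591 AU/year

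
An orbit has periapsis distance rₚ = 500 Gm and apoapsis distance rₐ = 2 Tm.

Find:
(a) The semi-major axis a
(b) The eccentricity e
rₚ = 500 Gm = 5 × 10^11 m
rₐ = 2 Tm = 2 × 10^12 m
(a) a = (rₚ + rₐ)/2 = 1.25 × 10^12 m ≈ 1.25 Tm
(b) e = (rₐ − rₚ)/(rₐ + rₚ) = (1.5 × 10^12) / (2.5 × 10^12) = 0.6

Final answer:
(a) a = 1.25 Tm
(b) e = 0.6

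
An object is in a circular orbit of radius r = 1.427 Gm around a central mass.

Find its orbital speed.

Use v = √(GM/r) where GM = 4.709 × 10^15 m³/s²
r = 1.427 Gm = 1.427 × 10^9 m
GM = 4.709 × 10^15 m³/s²
GM/r = (4.709 × 10^15) / (1.427 × 10^9) = 3.29993 × 10^6 m²/s²
v = √(GM/r) = 1816.57 m/s ≈ 1.817 km/s

Final answer: 1.817 km/s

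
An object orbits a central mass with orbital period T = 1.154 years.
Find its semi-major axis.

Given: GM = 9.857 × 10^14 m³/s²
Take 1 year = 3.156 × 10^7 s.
T = 1.154 years = 3.64202 × 10^7 s
GM = 9.857 × 10^14 m³/s²
Kepler's third law: a³ = GM T² / (4π²)
T² = 1.32643 × 10^15 s²
a³ = (9.857 × 10^14) × (1.32643 × 10^15) / (4π²) = 3.31185 × 10^28 m³
a = (a³)^(1/3) = 3.21137 × 10^9 m ≈ 3.211 × 10^9 m

Final answer: 3.211 × 10^9 m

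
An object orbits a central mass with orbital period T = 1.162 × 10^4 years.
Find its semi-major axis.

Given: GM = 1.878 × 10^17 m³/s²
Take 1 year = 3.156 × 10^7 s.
T = 1.162 × 10^4 years = 3.66727 × 10^11 s
GM = 1.878 × 10^17 m³/s²
Kepler's third law: a³ = GM T² / (4π²)
T² = 1.34489 × 10^23 s²
a³ = (1.878 × 10^17) × (1.34489 × 10^23) / (4π²) = 6.39767 × 10^38 m³
a = (a³)^(1/3) = 8.61669 × 10^12 m ≈ 8.617 Tm

Final answer: 8.617 Tm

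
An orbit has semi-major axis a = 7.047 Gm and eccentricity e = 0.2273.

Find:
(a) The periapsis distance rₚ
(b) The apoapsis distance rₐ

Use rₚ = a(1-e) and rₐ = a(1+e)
a = 7.047 Gm = 7.047 × 10^9 m
e = 0.2273:  1 − e = 0.7727,  1 + e = 1.2273
(a) rₚ = a(1 − e) = 7.047 × 10^9 m × 0.7727 = 5.44522 × 10^9 m ≈ 5.445 Gm
(b) rₐ = a(1 + e) = 7.047 × 10^9 m × 1.2273 = 8.64878 × 10^9 m ≈ 8.649 Gm

Final answer:
(a) rₚ = 5.445 Gm
(b) rₐ = 8.649 Gm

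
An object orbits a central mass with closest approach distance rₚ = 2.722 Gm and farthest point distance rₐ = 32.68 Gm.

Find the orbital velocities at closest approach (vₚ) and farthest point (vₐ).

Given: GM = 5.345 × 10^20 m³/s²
rₚ = 2.722 Gm = 2.722 × 10^9 m
rₐ = 32.68 Gm = 3.268 × 10^10 m
GM = 5.345 × 10^20 m³/s²
a = (rₚ + rₐ)/2 = 1.7701 × 10^10 m
Vis-viva: v² = GM (2/r − 1/a)
vₚ² = 5.345 × 10^20 × (7.34754 × 10^-10 − 5.6494 × 10^-11) = 3.6253 × 10^11 m²/s²
vₚ = 602105 m/s ≈ 602.1 km/s
vₐ² = 5.345 × 10^20 × (6.11995 × 10^-11 − 5.6494 × 10^-11) = 2.5151 × 10^9 m²/s²
vₐ = 50150.8 m/s ≈ 50.15 km/s

Final answer: vₚ = 602.1 km/s, vₐ = 50.15 km/s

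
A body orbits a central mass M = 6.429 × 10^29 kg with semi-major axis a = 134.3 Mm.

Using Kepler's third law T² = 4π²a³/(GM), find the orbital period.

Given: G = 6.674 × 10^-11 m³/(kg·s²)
M = 6.429 × 10^29 kg
GM = G × M = 6.674 × 10^-11 × 6.429 × 10^29 = 4.29071 × 10^19 m³/s²
a = 134.3 Mm = 1.343 × 10^8 m
a³ = 2.4223 × 10^24 m³
T = 2π √(a³/GM) = 2π √((2.4223 × 10^24) / (4.29071 × 10^19)) = 2π × 237.602 s
T = 1492.89 s ≈ 24.88 minutes

Final answer: 24.88 minutes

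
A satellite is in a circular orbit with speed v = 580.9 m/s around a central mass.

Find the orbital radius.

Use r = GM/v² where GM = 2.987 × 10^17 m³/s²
v = 580.9 m/s
GM = 2.987 × 10^17 m³/s²
v² = 337445 m²/s²
r = GM/v² = (2.987 × 10^17) / 337445 = 8.85182 × 10^11 m ≈ 885.2 Gm

Final answer: 885.2 Gm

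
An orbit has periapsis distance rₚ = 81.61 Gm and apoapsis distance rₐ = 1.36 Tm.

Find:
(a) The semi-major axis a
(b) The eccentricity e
rₚ = 81.61 Gm = 8.161 × 10^10 m
rₐ = 1.36 Tm = 1.36 × 10^12 m
(a) a = (rₚ + rₐ)/2 = 7.20805 × 10^11 m ≈ 720.8 Gm
(b) e = (rₐ − rₚ)/(rₐ + rₚ) = (1.27839 × 10^12) / (1.44161 × 10^12) = 0.886779

Final answer:
(a) a = 720.8 Gm
(b) e = 0.8868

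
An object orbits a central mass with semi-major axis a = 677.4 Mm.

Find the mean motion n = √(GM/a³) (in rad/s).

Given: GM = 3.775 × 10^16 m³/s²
a = 677.4 Mm = 6.774 × 10^8 m
GM = 3.775 × 10^16 m³/s²
a³ = 3.10839 × 10^26 m³
GM/a³ = (3.775 × 10^16) / (3.10839 × 10^26) = 1.21445 × 10^-10 s⁻²
n = √(GM/a³) = 1.10202 × 10^-5 rad/s ≈ 1.102 × 10^-5 rad/s

Final answer: n = 1.102 × 10^-5 rad/s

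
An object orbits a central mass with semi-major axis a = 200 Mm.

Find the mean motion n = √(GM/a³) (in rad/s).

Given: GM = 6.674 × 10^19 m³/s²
a = 200 Mm = 2 × 10^8 m
GM = 6.674 × 10^19 m³/s²
a³ = 8 × 10^24 m³
GM/a³ = (6.674 × 10^19) / (8 × 10^24) = 8.3425 × 10^-6 s⁻²
n = √(GM/a³) = 0.00288834 rad/s ≈ 0.002888 rad/s

Final answer: n = 0.002888 rad/s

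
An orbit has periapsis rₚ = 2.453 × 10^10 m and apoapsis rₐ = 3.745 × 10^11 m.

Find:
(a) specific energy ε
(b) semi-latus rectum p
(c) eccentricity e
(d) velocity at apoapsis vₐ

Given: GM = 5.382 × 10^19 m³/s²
rₚ = 2.453 × 10^10 m
rₐ = 3.745 × 10^11 m
GM = 5.382 × 10^19 m³/s²
a = (rₚ + rₐ)/2 = 1.99515 × 10^11 m
e = (rₐ − rₚ)/(rₐ + rₚ) = (3.4997 × 10^11) / (3.9903 × 10^11) = 0.877052
(a) 2a = 3.9903 × 10^11 m;  ε = −GM/(2a) = -1.34877 × 10^8 J/kg ≈ -134.9 MJ/kg
(b) 1 − e² = 0.23078;  p = a(1 − e²) = 1.99515 × 10^11 × 0.23078 = 4.60441 × 10^10 m ≈ 4.604 × 10^10 m
(c) e = 0.877052 ≈ 0.8771
(d) vₐ² = GM (2/rₐ − 1/a) = 5.382 × 10^19 × (5.34045 × 10^-12 − 5.01215 × 10^-12) = 1.76691 × 10^7 m²/s²;  vₐ = 4203.46 m/s ≈ 4.203 km/s

Final answer:
(a) specific energy ε = -134.9 MJ/kg
(b) semi-latus rectum p = 4.604 × 10^10 m
(c) eccentricity e = 0.8771
(d) velocity at apoapsis vₐ = 4.203 km/s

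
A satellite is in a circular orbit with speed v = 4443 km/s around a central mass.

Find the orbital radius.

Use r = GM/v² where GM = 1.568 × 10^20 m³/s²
v = 4443 km/s = 4.443 × 10^6 m/s
GM = 1.568 × 10^20 m³/s²
v² = 1.97402 × 10^13 m²/s²
r = GM/v² = (1.568 × 10^20) / (1.97402 × 10^13) = 7.94316 × 10^6 m ≈ 7.943 Mm

Final answer: 7.943 Mm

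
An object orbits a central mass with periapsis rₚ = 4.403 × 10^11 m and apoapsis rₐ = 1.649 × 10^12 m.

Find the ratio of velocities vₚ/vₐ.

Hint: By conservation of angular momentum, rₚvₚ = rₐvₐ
rₚ = 4.403 × 10^11 m
rₐ = 1.649 × 10^12 m
rₚvₚ = rₐvₐ  ⇒  vₚ/vₐ = rₐ/rₚ
vₚ/vₐ = (1.649 × 10^12) / (4.403 × 10^11) = 3.74517

Final answer: vₚ/vₐ = 3.745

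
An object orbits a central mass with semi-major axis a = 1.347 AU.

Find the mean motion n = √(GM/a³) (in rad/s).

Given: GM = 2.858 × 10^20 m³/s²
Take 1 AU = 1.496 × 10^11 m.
a = 1.347 AU = 2.01511 × 10^11 m
GM = 2.858 × 10^20 m³/s²
a³ = 8.18272 × 10^33 m³
GM/a³ = (2.858 × 10^20) / (8.18272 × 10^33) = 3.49273 × 10^-14 s⁻²
n = √(GM/a³) = 1.86888 × 10^-7 rad/s ≈ 1.869 × 10^-7 rad/s

Final answer: n = 1.869 × 10^-7 rad/s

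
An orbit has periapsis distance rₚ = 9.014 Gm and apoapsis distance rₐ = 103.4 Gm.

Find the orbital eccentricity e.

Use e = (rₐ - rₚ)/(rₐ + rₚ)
rₚ = 9.014 Gm = 9.014 × 10^9 m
rₐ = 103.4 Gm = 1.034 × 10^11 m
rₐ − rₚ = 9.4386 × 10^10 m
rₐ + rₚ = 1.12414 × 10^11 m
e = (rₐ − rₚ)/(rₐ + rₚ) = 0.839629

Final answer: e = 0.8396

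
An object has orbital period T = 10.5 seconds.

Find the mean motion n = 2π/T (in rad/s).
T = 10.5 seconds
n = 2π / 10.5 s = 0.598399 rad/s ≈ 0.5984 rad/s

Final answer: n = 0.5984 rad/s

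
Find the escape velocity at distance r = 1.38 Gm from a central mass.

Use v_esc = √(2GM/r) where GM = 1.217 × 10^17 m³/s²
r = 1.38 Gm = 1.38 × 10^9 m
GM = 1.217 × 10^17 m³/s²
2GM/r = 2 × (1.217 × 10^17) / (1.38 × 10^9) = 1.76377 × 10^8 m²/s²
v_esc = √(2GM/r) = 13280.7 m/s ≈ 13.28 km/s

Final answer: 13.28 km/s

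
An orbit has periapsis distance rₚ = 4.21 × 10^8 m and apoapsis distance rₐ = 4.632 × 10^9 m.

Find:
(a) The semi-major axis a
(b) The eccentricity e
rₚ = 4.21 × 10^8 m
rₐ = 4.632 × 10^9 m
(a) a = (rₚ + rₐ)/2 = 2.5265 × 10^9 m ≈ 2.526 × 10^9 m
(b) e = (rₐ − rₚ)/(rₐ + rₚ) = (4.211 × 10^9) / (5.053 × 10^9) = 0.833366

Final answer:
(a) a = 2.526 × 10^9 m
(b) e = 0.8334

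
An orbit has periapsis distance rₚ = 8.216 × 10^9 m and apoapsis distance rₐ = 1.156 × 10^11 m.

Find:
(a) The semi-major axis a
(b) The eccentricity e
rₚ = 8.216 × 10^9 m
rₐ = 1.156 × 10^11 m
(a) a = (rₚ + rₐ)/2 = 6.1908 × 10^10 m ≈ 6.191 × 10^10 m
(b) e = (rₐ − rₚ)/(rₐ + rₚ) = (1.07384 × 10^11) / (1.23816 × 10^11) = 0.867287

Final answer:
(a) a = 6.191 × 10^10 m
(b) e = 0.8673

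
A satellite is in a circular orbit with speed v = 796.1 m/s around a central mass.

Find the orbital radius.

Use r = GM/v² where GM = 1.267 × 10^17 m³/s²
v = 796.1 m/s
GM = 1.267 × 10^17 m³/s²
v² = 633775 m²/s²
r = GM/v² = (1.267 × 10^17) / 633775 = 1.99913 × 10^11 m ≈ 199.9 Gm

Final answer: 199.9 Gm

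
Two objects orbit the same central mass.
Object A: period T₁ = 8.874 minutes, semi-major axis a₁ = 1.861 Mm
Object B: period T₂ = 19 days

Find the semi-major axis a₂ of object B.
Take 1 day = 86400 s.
T₁ = 8.874 minutes = 532.44 s
T₂ = 19 days = 1.6416 × 10^6 s
a₁ = 1.861 Mm = 1.861 × 10^6 m
Kepler's third law: (T₂/T₁)² = (a₂/a₁)³  ⇒  a₂ = a₁ (T₂/T₁)^(2/3)
T₂/T₁ = 3083.16
(T₂/T₁)^(2/3) = 211.835
a₂ = 1.861 × 10^6 m × 211.835 = 3.94225 × 10^8 m ≈ 394.2 Mm

Final answer: a₂ = 394.2 Mm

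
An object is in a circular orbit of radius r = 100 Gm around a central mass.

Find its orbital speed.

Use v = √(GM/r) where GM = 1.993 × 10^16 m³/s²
r = 100 Gm = 1 × 10^11 m
GM = 1.993 × 10^16 m³/s²
GM/r = (1.993 × 10^16) / (1 × 10^11) = 199300 m²/s²
v = √(GM/r) = 446.43 m/s ≈ 446.4 m/s

Final answer: 446.4 m/s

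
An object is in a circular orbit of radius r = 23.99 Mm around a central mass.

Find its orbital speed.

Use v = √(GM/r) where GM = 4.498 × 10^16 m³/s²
r = 23.99 Mm = 2.399 × 10^7 m
GM = 4.498 × 10^16 m³/s²
GM/r = (4.498 × 10^16) / (2.399 × 10^7) = 1.87495 × 10^9 m²/s²
v = √(GM/r) = 43300.7 m/s ≈ 43.3 km/s

Final answer: 43.3 km/s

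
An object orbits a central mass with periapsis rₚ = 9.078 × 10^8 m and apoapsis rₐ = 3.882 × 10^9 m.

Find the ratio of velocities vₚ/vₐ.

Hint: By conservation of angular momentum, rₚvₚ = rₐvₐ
rₚ = 9.078 × 10^8 m
rₐ = 3.882 × 10^9 m
rₚvₚ = rₐvₐ  ⇒  vₚ/vₐ = rₐ/rₚ
vₚ/vₐ = (3.882 × 10^9) / (9.078 × 10^8) = 4.27627

Final answer: vₚ/vₐ = 4.276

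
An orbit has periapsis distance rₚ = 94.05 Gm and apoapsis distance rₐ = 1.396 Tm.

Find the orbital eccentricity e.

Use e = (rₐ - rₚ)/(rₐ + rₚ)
rₚ = 94.05 Gm = 9.405 × 10^10 m
rₐ = 1.396 Tm = 1.396 × 10^12 m
rₐ − rₚ = 1.30195 × 10^12 m
rₐ + rₚ = 1.49005 × 10^12 m
e = (rₐ − rₚ)/(rₐ + rₚ) = 0.873763

Final answer: e = 0.8738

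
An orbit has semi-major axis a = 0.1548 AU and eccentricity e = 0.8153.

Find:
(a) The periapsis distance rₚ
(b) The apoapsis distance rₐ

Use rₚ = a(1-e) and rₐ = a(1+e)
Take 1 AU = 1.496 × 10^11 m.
a = 0.1548 AU = 2.31581 × 10^10 m
e = 0.8153:  1 − e = 0.1847,  1 + e = 1.8153
(a) rₚ = a(1 − e) = 2.31581 × 10^10 m × 0.1847 = 4.2773 × 10^9 m ≈ 0.02859 AU
(b) rₐ = a(1 + e) = 2.31581 × 10^10 m × 1.8153 = 4.20389 × 10^10 m ≈ 0.281 AU

Final answer:
(a) rₚ = 0.02859 AU
(b) rₐ = 0.281 AU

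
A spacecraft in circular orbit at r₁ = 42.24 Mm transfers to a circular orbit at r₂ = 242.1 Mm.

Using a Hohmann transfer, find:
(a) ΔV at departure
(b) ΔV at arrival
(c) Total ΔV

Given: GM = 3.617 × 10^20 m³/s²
r₁ = 42.24 Mm = 4.224 × 10^7 m
r₂ = 242.1 Mm = 2.421 × 10^8 m
GM = 3.617 × 10^20 m³/s²
Transfer ellipse: a_t = (r₁ + r₂)/2 = 1.4217 × 10^8 m
Circular speed at r₁: v₁ = √(GM/r₁) = 2.92626 × 10^6 m/s
Transfer speed at r₁ (periapsis): v₁ₜ = √(GM(2/r₁ − 1/a_t)) = 3.81861 × 10^6 m/s
(a) ΔV₁ = v₁ₜ − v₁ = 892358 m/s ≈ 892.4 km/s
Circular speed at r₂: v₂ = √(GM/r₂) = 1.2223 × 10^6 m/s
Transfer speed at r₂ (apoapsis): v₂ₜ = √(GM(2/r₂ − 1/a_t)) = 666246 m/s
(b) ΔV₂ = v₂ − v₂ₜ = 556051 m/s ≈ 556.1 km/s
(c) ΔV_total = ΔV₁ + ΔV₂ = 1.44841 × 10^6 m/s ≈ 1448 km/s

Final answer:
(a) ΔV₁ = 892.4 km/s
(b) ΔV₂ = 556.1 km/s
(c) ΔV_total = 1448 km/s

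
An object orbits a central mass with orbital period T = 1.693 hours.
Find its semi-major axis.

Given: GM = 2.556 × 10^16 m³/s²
T = 1.693 hours = 6094.8 s
GM = 2.556 × 10^16 m³/s²
Kepler's third law: a³ = GM T² / (4π²)
T² = 3.71466 × 10^7 s²
a³ = (2.556 × 10^16) × (3.71466 × 10^7) / (4π²) = 2.40503 × 10^22 m³
a = (a³)^(1/3) = 2.88651 × 10^7 m ≈ 28.87 Mm

Final answer: 28.87 Mm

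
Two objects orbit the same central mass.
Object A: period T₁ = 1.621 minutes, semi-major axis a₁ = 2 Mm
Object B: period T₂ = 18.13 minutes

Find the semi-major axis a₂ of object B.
T₁ = 1.621 minutes = 97.26 s
T₂ = 18.13 minutes = 1087.8 s
a₁ = 2 Mm = 2 × 10^6 m
Kepler's third law: (T₂/T₁)² = (a₂/a₁)³  ⇒  a₂ = a₁ (T₂/T₁)^(2/3)
T₂/T₁ = 11.1845
(T₂/T₁)^(2/3) = 5.00123
a₂ = 2 × 10^6 m × 5.00123 = 1.00025 × 10^7 m ≈ 10 Mm

Final answer: a₂ = 10 Mm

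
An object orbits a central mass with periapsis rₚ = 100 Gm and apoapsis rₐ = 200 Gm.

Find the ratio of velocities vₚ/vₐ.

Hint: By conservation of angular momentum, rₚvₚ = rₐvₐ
rₚ = 100 Gm = 1 × 10^11 m
rₐ = 200 Gm = 2 × 10^11 m
rₚvₚ = rₐvₐ  ⇒  vₚ/vₐ = rₐ/rₚ
vₚ/vₐ = (2 × 10^11) / (1 × 10^11) = 2

Final answer: vₚ/vₐ = 2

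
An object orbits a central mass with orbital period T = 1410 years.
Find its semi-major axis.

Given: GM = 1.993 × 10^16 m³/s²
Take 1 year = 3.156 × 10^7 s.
T = 1410 years = 4.44996 × 10^10 s
GM = 1.993 × 10^16 m³/s²
Kepler's third law: a³ = GM T² / (4π²)
T² = 1.98021 × 10^21 s²
a³ = (1.993 × 10^16) × (1.98021 × 10^21) / (4π²) = 9.99677 × 10^35 m³
a = (a³)^(1/3) = 9.99892 × 10^11 m ≈ 999.9 Gm

Final answer: 999.9 Gm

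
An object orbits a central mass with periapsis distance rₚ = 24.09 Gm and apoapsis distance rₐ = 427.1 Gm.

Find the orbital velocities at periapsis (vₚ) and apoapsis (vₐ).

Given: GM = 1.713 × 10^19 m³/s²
rₚ = 24.09 Gm = 2.409 × 10^10 m
rₐ = 427.1 Gm = 4.271 × 10^11 m
GM = 1.713 × 10^19 m³/s²
a = (rₚ + rₐ)/2 = 2.25595 × 10^11 m
Vis-viva: v² = GM (2/r − 1/a)
vₚ² = 1.713 × 10^19 × (8.3022 × 10^-11 − 4.43272 × 10^-12) = 1.34623 × 10^9 m²/s²
vₚ = 36691.1 m/s ≈ 36.69 km/s
vₐ² = 1.713 × 10^19 × (4.68274 × 10^-12 − 4.43272 × 10^-12) = 4.28287 × 10^6 m²/s²
vₐ = 2069.51 m/s ≈ 2.07 km/s

Final answer: vₚ = 36.69 km/s, vₐ = 2.07 km/s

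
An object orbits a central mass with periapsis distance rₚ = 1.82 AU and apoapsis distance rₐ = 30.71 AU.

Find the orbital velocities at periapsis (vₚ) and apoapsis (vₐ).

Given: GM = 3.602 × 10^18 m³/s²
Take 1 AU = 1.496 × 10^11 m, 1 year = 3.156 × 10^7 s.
rₚ = 1.82 AU = 2.72272 × 10^11 m
rₐ = 30.71 AU = 4.59422 × 10^12 m
GM = 3.602 × 10^18 m³/s²
a = (rₚ + rₐ)/2 = 2.43324 × 10^12 m
Vis-viva: v² = GM (2/r − 1/a)
vₚ² = 3.602 × 10^18 × (7.3456 × 10^-12 − 4.10974 × 10^-13) = 2.49785 × 10^7 m²/s²
vₚ = 4997.85 m/s ≈ 1.054 AU/year
vₐ² = 3.602 × 10^18 × (4.3533 × 10^-13 − 4.10974 × 10^-13) = 87730.3 m²/s²
vₐ = 296.193 m/s ≈ 296.2 m/s

Final answer: vₚ = 1.054 AU/year, vₐ = 296.2 m/s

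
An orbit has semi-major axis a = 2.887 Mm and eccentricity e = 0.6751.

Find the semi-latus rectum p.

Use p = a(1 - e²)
a = 2.887 Mm = 2.887 × 10^6 m
e = 0.6751,  e² = 0.45576,  1 − e² = 0.54424
p = a(1 − e²) = 2.887 × 10^6 m × 0.54424 = 1.57122 × 10^6 m ≈ 1.571 Mm

Final answer: p = 1.571 Mm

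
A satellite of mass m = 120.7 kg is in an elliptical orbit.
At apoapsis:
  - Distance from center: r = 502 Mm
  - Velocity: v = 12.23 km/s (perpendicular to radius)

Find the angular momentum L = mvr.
r = 502 Mm = 5.02 × 10^8 m
v = 12.23 km/s = 12230 m/s
vr = 12230 × 5.02 × 10^8 = 6.13946 × 10^12 m²/s
L = m × vr = 120.7 × 6.13946 × 10^12 = 7.41033 × 10^14 kg·m²/s ≈ 7.41 × 10^14 kg·m²/s

Final answer: L = 7.41 × 10^14 kg·m²/s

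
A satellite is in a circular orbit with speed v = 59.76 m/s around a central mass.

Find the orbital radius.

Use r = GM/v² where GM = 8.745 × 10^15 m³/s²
v = 59.76 m/s
GM = 8.745 × 10^15 m³/s²
v² = 3571.26 m²/s²
r = GM/v² = (8.745 × 10^15) / 3571.26 = 2.44872 × 10^12 m ≈ 2.449 Tm

Final answer: 2.449 Tm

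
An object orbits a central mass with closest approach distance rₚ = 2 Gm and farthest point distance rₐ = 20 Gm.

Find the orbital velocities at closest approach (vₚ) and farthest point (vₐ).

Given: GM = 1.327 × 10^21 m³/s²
rₚ = 2 Gm = 2 × 10^9 m
rₐ = 20 Gm = 2 × 10^10 m
GM = 1.327 × 10^21 m³/s²
a = (rₚ + rₐ)/2 = 1.1 × 10^10 m
Vis-viva: v² = GM (2/r − 1/a)
vₚ² = 1.327 × 10^21 × (1 × 10^-9 − 9.09091 × 10^-11) = 1.20636 × 10^12 m²/s²
vₚ = 1.09835 × 10^6 m/s ≈ 1098 km/s
vₐ² = 1.327 × 10^21 × (1 × 10^-10 − 9.09091 × 10^-11) = 1.20636 × 10^10 m²/s²
vₐ = 109835 m/s ≈ 109.8 km/s

Final answer: vₚ = 1098 km/s, vₐ = 109.8 km/s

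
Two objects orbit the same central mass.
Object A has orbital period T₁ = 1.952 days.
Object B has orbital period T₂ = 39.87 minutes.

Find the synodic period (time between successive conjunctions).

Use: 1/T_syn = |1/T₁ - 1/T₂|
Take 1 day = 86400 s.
T₁ = 1.952 days = 168653 s
T₂ = 39.87 minutes = 2392.2 s
1/T₁ = 5.92934 × 10^-6 s⁻¹
1/T₂ = 0.000418025 s⁻¹
|1/T₁ − 1/T₂| = 0.000412096 s⁻¹
T_syn = 1 / |1/T₁ − 1/T₂| = 2426.62 s ≈ 40.44 minutes

Final answer: T_syn = 40.44 minutes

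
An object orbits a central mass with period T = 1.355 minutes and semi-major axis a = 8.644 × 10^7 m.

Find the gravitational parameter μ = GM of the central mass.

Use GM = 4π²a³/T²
T = 1.355 minutes = 81.3 s
a = 8.644 × 10^7 m
a³ = 6.45869 × 10^23 m³
T² = 6609.69 s²
GM = 4π² × (6.45869 × 10^23) / 6609.69 = 3.85765 × 10^21 m³/s²
GM ≈ 3.858 × 10^21 m³/s²

Final answer: GM = 3.858 × 10^21 m³/s²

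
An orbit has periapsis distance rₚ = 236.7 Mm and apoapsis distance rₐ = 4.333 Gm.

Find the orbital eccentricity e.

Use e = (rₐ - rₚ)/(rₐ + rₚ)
rₚ = 236.7 Mm = 2.367 × 10^8 m
rₐ = 4.333 Gm = 4.333 × 10^9 m
rₐ − rₚ = 4.0963 × 10^9 m
rₐ + rₚ = 4.5697 × 10^9 m
e = (rₐ − rₚ)/(rₐ + rₚ) = 0.896405

Final answer: e = 0.8964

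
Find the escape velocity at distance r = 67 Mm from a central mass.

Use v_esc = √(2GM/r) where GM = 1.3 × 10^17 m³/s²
r = 67 Mm = 6.7 × 10^7 m
GM = 1.3 × 10^17 m³/s²
2GM/r = 2 × (1.3 × 10^17) / (6.7 × 10^7) = 3.8806 × 10^9 m²/s²
v_esc = √(2GM/r) = 62294.4 m/s ≈ 62.29 km/s

Final answer: 62.29 km/s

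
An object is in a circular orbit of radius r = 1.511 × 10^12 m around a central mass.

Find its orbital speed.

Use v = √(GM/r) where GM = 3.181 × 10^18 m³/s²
r = 1.511 × 10^12 m
GM = 3.181 × 10^18 m³/s²
GM/r = (3.181 × 10^18) / (1.511 × 10^12) = 2.10523 × 10^6 m²/s²
v = √(GM/r) = 1450.94 m/s ≈ 1.451 km/s

Final answer: 1.451 km/s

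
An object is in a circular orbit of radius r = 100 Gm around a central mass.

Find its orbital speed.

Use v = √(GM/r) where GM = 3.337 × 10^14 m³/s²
r = 100 Gm = 1 × 10^11 m
GM = 3.337 × 10^14 m³/s²
GM/r = (3.337 × 10^14) / (1 × 10^11) = 3337 m²/s²
v = √(GM/r) = 57.7668 m/s ≈ 57.77 m/s

Final answer: 57.77 m/s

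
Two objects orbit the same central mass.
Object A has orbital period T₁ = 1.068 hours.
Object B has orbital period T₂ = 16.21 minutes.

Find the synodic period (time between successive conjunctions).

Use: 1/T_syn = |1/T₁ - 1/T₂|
T₁ = 1.068 hours = 3844.8 s
T₂ = 16.21 minutes = 972.6 s
1/T₁ = 0.000260092 s⁻¹
1/T₂ = 0.00102817 s⁻¹
|1/T₁ − 1/T₂| = 0.00076808 s⁻¹
T_syn = 1 / |1/T₁ − 1/T₂| = 1301.95 s ≈ 21.7 minutes

Final answer: T_syn = 21.7 minutes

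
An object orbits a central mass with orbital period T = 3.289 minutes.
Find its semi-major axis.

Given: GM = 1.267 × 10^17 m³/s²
T = 3.289 minutes = 197.34 s
GM = 1.267 × 10^17 m³/s²
Kepler's third law: a³ = GM T² / (4π²)
T² = 38943.1 s²
a³ = (1.267 × 10^17) × 38943.1 / (4π²) = 1.24982 × 10^20 m³
a = (a³)^(1/3) = 4.99976 × 10^6 m ≈ 5 Mm

Final answer: 5 Mm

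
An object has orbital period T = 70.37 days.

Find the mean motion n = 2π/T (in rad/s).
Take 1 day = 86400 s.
T = 70.37 days = 6.07997 × 10^6 s
n = 2π / (6.07997 × 10^6 s) = 1.03342 × 10^-6 rad/s ≈ 1.033 × 10^-6 rad/s

Final answer: n = 1.033 × 10^-6 rad/s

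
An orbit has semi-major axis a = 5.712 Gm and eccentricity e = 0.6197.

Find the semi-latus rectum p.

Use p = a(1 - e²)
a = 5.712 Gm = 5.712 × 10^9 m
e = 0.6197,  e² = 0.384028,  1 − e² = 0.615972
p = a(1 − e²) = 5.712 × 10^9 m × 0.615972 = 3.51843 × 10^9 m ≈ 3.518 Gm

Final answer: p = 3.518 Gm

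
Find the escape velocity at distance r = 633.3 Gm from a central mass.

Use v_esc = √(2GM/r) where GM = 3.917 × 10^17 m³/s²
r = 633.3 Gm = 6.333 × 10^11 m
GM = 3.917 × 10^17 m³/s²
2GM/r = 2 × (3.917 × 10^17) / (6.333 × 10^11) = 1.23701 × 10^6 m²/s²
v_esc = √(2GM/r) = 1112.21 m/s ≈ 1.112 km/s

Final answer: 1.112 km/s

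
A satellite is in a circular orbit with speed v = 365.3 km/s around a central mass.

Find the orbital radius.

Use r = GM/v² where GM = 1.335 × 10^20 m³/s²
v = 365.3 km/s = 365300 m/s
GM = 1.335 × 10^20 m³/s²
v² = 1.33444 × 10^11 m²/s²
r = GM/v² = (1.335 × 10^20) / (1.33444 × 10^11) = 1.00042 × 10^9 m ≈ 1 Gm

Final answer: 1 Gm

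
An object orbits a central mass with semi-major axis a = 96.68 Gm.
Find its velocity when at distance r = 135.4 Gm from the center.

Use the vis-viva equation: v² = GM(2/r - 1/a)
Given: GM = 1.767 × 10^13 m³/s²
a = 96.68 Gm = 9.668 × 10^10 m
r = 135.4 Gm = 1.354 × 10^11 m
GM = 1.767 × 10^13 m³/s²
2/r − 1/a = 1.4771 × 10^-11 − 1.03434 × 10^-11 = 4.42765 × 10^-12 m⁻¹
v² = GM (2/r − 1/a) = 78.2365 m²/s²
v = 8.84514 m/s ≈ 8.845 m/s

Final answer: 8.845 m/s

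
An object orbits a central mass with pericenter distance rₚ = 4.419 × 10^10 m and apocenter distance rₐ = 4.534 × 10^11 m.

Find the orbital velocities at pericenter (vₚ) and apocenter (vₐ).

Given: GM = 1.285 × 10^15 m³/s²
rₚ = 4.419 × 10^10 m
rₐ = 4.534 × 10^11 m
GM = 1.285 × 10^15 m³/s²
a = (rₚ + rₐ)/2 = 2.48795 × 10^11 m
Vis-viva: v² = GM (2/r − 1/a)
vₚ² = 1.285 × 10^15 × (4.52591 × 10^-11 − 4.01937 × 10^-12) = 52993.1 m²/s²
vₚ = 230.202 m/s ≈ 230.2 m/s
vₐ² = 1.285 × 10^15 × (4.41112 × 10^-12 − 4.01937 × 10^-12) = 503.389 m²/s²
vₐ = 22.4363 m/s ≈ 22.44 m/s

Final answer: vₚ = 230.2 m/s, vₐ = 22.44 m/s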